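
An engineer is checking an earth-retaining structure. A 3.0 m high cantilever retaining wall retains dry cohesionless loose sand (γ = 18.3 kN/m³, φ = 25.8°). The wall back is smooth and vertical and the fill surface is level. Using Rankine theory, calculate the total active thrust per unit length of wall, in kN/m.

32.4 kN/m

K_a = tan²(45° − φ/2) = 0.3935.
P_a = ½ K_a γ H² = 0.5 × 0.3935 × 18.3 × 3.0² = 32.41 kN/m.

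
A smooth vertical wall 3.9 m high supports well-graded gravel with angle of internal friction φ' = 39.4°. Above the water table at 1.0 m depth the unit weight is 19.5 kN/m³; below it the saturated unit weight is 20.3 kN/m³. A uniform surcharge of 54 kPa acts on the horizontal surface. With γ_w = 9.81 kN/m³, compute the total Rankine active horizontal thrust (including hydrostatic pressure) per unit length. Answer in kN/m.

K_a = tan²(45° − φ/2) = 0.2234.
γ' = 20.3 − 9.81 = 10.49 kN/m³. h₂ = H − d_w = 2.9 m.
σ'_h: at surface K_a·q = 12.07; at WT K_a(q+γd_w) = 16.42; at base K_a(q+γd_w+γ'h₂) = 23.22 kPa.
P₁ = ½(12.07+16.42)×1.0 = 14.24; P₂ = ½(16.42+23.22)×2.9 = 57.48; P_w = ½γ_w h₂² = 41.25.
Total = 14.24+57.48+41.25 = 113.0 kN/m.

113 kN/m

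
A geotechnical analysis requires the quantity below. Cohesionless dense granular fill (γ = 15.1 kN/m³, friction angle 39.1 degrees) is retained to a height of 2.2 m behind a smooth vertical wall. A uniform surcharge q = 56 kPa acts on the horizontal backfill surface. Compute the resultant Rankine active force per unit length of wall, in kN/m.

36.2 kN/m

K_a = tan²(45° − φ/2) = 0.2265.
Soil triangle: ½ K_a γ H² = 0.5×0.2265×15.1×2.2² = 8.276 kN/m.
Surcharge rectangle: K_a q H = 0.2265×56×2.2 = 27.90 kN/m.
Total = 8.276 + 27.90 = 36.18 kN/m.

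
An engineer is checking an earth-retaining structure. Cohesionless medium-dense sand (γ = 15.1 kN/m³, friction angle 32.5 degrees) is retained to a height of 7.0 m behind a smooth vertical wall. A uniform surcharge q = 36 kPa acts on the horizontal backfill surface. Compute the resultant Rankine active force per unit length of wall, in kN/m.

187 kN/m

K_a = tan²(45° − φ/2) = 0.3010.
Soil triangle: ½ K_a γ H² = 0.5×0.3010×15.1×7.0² = 111.3 kN/m.
Surcharge rectangle: K_a q H = 0.3010×36×7.0 = 75.85 kN/m.
Total = 111.3 + 75.85 = 187.2 kN/m.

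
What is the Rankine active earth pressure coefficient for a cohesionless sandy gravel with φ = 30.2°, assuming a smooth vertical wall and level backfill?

0.331

K_a = tan²(45° − φ/2) = tan²(29.90°) = 0.3307.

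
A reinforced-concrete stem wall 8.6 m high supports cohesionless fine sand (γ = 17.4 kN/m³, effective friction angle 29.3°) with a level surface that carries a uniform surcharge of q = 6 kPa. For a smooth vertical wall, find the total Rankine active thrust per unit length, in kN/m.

238 kN/m

K_a = tan²(45° − φ/2) = 0.3428.
Soil triangle: ½ K_a γ H² = 0.5×0.3428×17.4×8.6² = 220.6 kN/m.
Surcharge rectangle: K_a q H = 0.3428×6×8.6 = 17.69 kN/m.
Total = 220.6 + 17.69 = 238.3 kN/m.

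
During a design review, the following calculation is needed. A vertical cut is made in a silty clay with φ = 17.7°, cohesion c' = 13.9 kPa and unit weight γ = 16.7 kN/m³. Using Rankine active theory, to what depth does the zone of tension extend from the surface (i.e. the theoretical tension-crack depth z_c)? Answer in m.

2.28 m

K_a = tan²(45° − 17.7°/2) = 0.5337; √K_a = 0.7306.
The active pressure is zero where K_a γ z = 2c√K_a, so z_c = 2c/(γ√K_a) = 2×13.9/(16.7×0.7306) = 2.279 m.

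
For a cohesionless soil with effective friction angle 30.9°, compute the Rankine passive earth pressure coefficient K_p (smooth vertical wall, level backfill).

3.11

K_p = (1 + sin φ)/(1 − sin φ) = tan²(45° + 30.9°/2) = 3.111.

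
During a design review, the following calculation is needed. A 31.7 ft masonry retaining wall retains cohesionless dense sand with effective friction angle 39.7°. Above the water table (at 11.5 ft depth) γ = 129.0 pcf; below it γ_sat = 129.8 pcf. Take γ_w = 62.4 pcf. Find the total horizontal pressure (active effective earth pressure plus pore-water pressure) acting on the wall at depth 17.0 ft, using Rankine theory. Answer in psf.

K_a = (1 − sin φ)/(1 + sin φ) = 0.2204.
γ' = 129.8 − 62.4 = 67.40 pcf.
Effective vertical stress at 17.0 ft: σ'_v = 129.0×11.5 + 67.40×5.50 = 1854 psf.
σ'_h = K_a σ'_v = 0.2204 × 1854 = 408.7 psf; u = γ_w × 5.50 = 343.2 psf.
Total σ_h = 408.7 + 343.2 = 751.9 psf.

752 psf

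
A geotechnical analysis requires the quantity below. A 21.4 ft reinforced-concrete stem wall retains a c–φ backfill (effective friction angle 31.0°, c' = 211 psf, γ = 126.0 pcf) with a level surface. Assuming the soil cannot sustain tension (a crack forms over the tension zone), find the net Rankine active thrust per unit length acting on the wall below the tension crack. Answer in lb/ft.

4830 lb/ft

K_a = 0.3201; √K_a = 0.5658.
Tension-crack depth z_c = 2c/(γ√K_a) = 2×211/(126.0×0.5658) = 5.920 ft.
σ_a at base = K_a γ H − 2c√K_a = 0.3201×126.0×21.4 − 2×211×0.5658 = 624.4 psf.
P_a = ½ × 624.4 × (H − z_c) = 0.5×624.4×15.48 = 4833 lb/ft.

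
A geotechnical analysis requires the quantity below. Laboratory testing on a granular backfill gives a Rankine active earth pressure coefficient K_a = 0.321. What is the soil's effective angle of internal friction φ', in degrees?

K_a = tan²(45° − φ/2) ⇒ 45° − φ/2 = arctan(√0.321) = 29.53°.
φ = 2(45° − 29.53°) = 30.93°.

30.9°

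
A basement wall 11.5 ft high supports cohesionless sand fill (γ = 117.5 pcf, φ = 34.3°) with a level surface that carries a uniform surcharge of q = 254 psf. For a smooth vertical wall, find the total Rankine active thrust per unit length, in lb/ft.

K_a = tan²(45° − φ/2) = 0.2792.
Soil triangle: ½ K_a γ H² = 0.5×0.2792×117.5×11.5² = 2169 lb/ft.
Surcharge rectangle: K_a q H = 0.2792×254×11.5 = 815.4 lb/ft.
Total = 2169 + 815.4 = 2984 lb/ft.

2980 lb/ft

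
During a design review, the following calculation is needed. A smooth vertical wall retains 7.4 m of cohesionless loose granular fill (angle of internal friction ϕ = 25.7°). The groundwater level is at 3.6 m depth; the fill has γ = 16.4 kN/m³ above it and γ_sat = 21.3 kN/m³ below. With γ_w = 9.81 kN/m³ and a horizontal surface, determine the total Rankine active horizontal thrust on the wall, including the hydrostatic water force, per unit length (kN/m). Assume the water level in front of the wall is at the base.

234 kN/m

K_a = tan²(45° − φ/2) = 0.3950.
γ' = 21.3 − 9.81 = 11.49 kN/m³. Depth below WT = 3.8 m.
σ'_h at WT = K_a γ d_w = 23.32 kPa; at base = 23.32 + K_a γ' × 3.8 = 40.57 kPa.
P₁ (0–3.6 m) = ½×23.32×3.6 = 41.98. P₂ (3.6–7.4 m) = ½(23.32+40.57)×3.8 = 121.4.
P_w = ½ γ_w h₂² = 0.5×9.81×3.8² = 70.83. Total = 41.98+121.4+70.83 = 234.2 kN/m.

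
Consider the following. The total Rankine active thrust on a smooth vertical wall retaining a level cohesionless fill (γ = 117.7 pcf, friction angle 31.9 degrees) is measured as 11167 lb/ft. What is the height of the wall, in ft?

24.8 ft

K_a = 0.3085. P_a = ½ K_a γ H² ⇒ H = √(2P_a/(K_a γ)).
H = √(2×11167/(0.3085×117.7)) = 24.80 ft.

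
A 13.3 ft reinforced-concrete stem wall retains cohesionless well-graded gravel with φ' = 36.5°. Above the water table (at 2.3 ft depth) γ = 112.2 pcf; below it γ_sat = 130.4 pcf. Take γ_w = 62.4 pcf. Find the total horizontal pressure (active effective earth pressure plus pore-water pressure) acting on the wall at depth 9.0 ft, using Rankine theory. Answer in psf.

599 psf

K_a = (1 − sin φ)/(1 + sin φ) = 0.2541.
γ' = 130.4 − 62.4 = 68.00 pcf.
Effective vertical stress at 9.0 ft: σ'_v = 112.2×2.3 + 68.00×6.70 = 713.7 psf.
σ'_h = K_a σ'_v = 0.2541 × 713.7 = 181.3 psf; u = γ_w × 6.70 = 418.1 psf.
Total σ_h = 181.3 + 418.1 = 599.4 psf.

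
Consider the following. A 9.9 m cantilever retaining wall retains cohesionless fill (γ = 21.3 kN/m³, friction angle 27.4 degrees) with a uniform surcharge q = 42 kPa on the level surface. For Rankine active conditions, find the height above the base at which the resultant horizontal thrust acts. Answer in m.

3.77 m

K_a = 0.3697.
Triangular part P₁ = ½K_aγH² = 385.9 at H/3 = 3.300 m; rectangular part P₂ = K_a q H = 153.7 at H/2 = 4.950 m.
ȳ = (P₁·3.300 + P₂·4.950)/(P₁+P₂) = 3.770 m.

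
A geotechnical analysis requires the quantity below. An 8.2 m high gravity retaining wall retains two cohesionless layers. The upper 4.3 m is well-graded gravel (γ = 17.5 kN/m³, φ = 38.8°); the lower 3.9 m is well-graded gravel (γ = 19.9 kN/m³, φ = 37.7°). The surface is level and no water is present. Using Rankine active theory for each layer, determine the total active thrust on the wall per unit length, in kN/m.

K_a1 = tan²(45°−38.8°/2) = 0.2296; K_a2 = tan²(45°−37.7°/2) = 0.2411.
Layer 1: σ at base = K_a1 γ₁ h₁ = 17.27 kPa; P₁ = ½×17.27×4.3 = 37.14.
Layer 2: σ_v at top = γ₁h₁ = 75.25; σ_h top = K_a2×75.25 = 18.14; σ_h base = K_a2×(75.25+19.9×3.9) = 36.85.
P₂ = ½(18.14+36.85)×3.9 = 107.2. Total P_a = 37.14+107.2 = 144.4 kN/m.

144 kN/m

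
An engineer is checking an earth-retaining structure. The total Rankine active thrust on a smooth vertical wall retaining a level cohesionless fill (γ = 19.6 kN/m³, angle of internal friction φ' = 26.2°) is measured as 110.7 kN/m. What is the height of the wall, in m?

5.40 m

K_a = 0.3874. P_a = ½ K_a γ H² ⇒ H = √(2P_a/(K_a γ)).
H = √(2×110.7/(0.3874×19.6)) = 5.400 m.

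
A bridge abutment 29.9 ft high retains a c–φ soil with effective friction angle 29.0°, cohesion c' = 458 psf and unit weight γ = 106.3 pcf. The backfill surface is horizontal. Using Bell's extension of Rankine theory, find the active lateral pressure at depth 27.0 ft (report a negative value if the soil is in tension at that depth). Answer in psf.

456 psf

K_a = (1 − sin φ)/(1 + sin φ) = 0.3470.
σ_a = K_a γ z − 2c√K_a = 0.3470×106.3×27.0 − 2×458×0.5890 = 456.3 psf.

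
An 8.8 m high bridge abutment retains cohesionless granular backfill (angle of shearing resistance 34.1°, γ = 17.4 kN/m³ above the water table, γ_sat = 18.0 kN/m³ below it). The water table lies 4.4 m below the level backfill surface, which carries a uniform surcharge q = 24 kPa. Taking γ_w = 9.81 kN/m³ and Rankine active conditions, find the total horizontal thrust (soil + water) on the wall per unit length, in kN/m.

K_a = tan²(45° − φ/2) = 0.2815.
γ' = 18.0 − 9.81 = 8.190 kN/m³. h₂ = H − d_w = 4.4 m.
σ'_h: at surface K_a·q = 6.757; at WT K_a(q+γd_w) = 28.31; at base K_a(q+γd_w+γ'h₂) = 38.46 kPa.
P₁ = ½(6.757+28.31)×4.4 = 77.15; P₂ = ½(28.31+38.46)×4.4 = 146.9; P_w = ½γ_w h₂² = 94.96.
Total = 77.15+146.9+94.96 = 319.0 kN/m.

319 kN/m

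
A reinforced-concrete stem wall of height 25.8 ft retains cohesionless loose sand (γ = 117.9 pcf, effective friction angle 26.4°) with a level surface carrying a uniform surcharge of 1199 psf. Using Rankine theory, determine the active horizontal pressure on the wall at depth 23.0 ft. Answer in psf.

1500 psf

K_a = (1 − sin φ)/(1 + sin φ) = 0.3844.
σ_v = γz + q = 117.9 × 23.0 + 1199 = 3911 psf.
σ_h = K_a σ_v = 0.3844 × 3911 = 1503 psf.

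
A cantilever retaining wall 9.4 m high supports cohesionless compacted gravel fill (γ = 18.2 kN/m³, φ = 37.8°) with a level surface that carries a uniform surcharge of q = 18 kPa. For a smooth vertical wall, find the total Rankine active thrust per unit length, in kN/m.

K_a = tan²(45° − φ/2) = 0.2400.
Soil triangle: ½ K_a γ H² = 0.5×0.2400×18.2×9.4² = 193.0 kN/m.
Surcharge rectangle: K_a q H = 0.2400×18×9.4 = 40.61 kN/m.
Total = 193.0 + 40.61 = 233.6 kN/m.

234 kN/m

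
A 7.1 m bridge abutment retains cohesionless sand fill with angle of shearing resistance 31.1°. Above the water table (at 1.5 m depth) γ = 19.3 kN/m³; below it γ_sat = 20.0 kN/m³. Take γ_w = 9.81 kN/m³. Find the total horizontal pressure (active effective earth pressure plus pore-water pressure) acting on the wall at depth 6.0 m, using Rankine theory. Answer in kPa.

K_a = (1 − sin φ)/(1 + sin φ) = 0.3188.
γ' = 20.0 − 9.81 = 10.19 kN/m³.
Effective vertical stress at 6.0 m: σ'_v = 19.3×1.5 + 10.19×4.50 = 74.81 kPa.
σ'_h = K_a σ'_v = 0.3188 × 74.81 = 23.85 kPa; u = γ_w × 4.50 = 44.15 kPa.
Total σ_h = 23.85 + 44.15 = 67.99 kPa.

68.0 kPa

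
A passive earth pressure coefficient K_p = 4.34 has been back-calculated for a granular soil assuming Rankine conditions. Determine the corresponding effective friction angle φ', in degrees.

K_p = (1+sin φ)/(1−sin φ) ⇒ sin φ = (K_p − 1)/(K_p + 1) = 0.6255.
φ = arcsin(0.6255) = 38.72°.

38.7°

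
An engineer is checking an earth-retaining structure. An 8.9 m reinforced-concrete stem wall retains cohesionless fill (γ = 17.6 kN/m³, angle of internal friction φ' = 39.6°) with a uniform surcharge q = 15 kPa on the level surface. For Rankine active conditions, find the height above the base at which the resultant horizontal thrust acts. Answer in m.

K_a = 0.2214.
Triangular part P₁ = ½K_aγH² = 154.3 at H/3 = 2.967 m; rectangular part P₂ = K_a q H = 29.56 at H/2 = 4.450 m.
ȳ = (P₁·2.967 + P₂·4.450)/(P₁+P₂) = 3.205 m.

3.21 m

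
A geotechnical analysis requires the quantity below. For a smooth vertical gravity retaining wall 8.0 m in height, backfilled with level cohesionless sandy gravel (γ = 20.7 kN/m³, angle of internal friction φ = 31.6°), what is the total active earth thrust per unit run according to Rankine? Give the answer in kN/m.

K_a = tan²(45° − φ/2) = 0.3123.
P_a = ½ K_a γ H² = 0.5 × 0.3123 × 20.7 × 8.0² = 206.9 kN/m.

207 kN/m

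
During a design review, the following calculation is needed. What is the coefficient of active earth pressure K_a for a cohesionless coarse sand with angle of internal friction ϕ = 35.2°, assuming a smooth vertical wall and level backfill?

K_a = (1 − sin φ)/(1 + sin φ) = (1 − sin 35.2°)/(1 + sin 35.2°) = 0.2687.

0.269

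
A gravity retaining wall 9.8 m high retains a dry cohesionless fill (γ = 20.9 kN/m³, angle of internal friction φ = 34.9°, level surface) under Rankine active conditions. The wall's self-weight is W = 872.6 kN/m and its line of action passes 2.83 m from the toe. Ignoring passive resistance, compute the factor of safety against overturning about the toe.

2.77

K_a = tan²(45° − 34.9°/2) = 0.2721.
P_a = ½K_aγH² = 0.5×0.2721×20.9×9.8² = 273.1 kN/m, acting at H/3 = 3.267 m above the base.
Overturning moment M_o = P_a × H/3 = 273.1 × 3.267 = 892.2.
Resisting moment M_r = W × 2.83 = 872.6 × 2.83 = 2469.
FS_overturning = M_r/M_o = 2469/892.2 = 2.768.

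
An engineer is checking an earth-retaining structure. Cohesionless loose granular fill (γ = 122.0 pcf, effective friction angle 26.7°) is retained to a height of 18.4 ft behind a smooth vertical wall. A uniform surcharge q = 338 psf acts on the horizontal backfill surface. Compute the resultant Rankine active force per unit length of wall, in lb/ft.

10200 lb/ft

K_a = tan²(45° − φ/2) = 0.3800.
Soil triangle: ½ K_a γ H² = 0.5×0.3800×122.0×18.4² = 7847 lb/ft.
Surcharge rectangle: K_a q H = 0.3800×338×18.4 = 2363 lb/ft.
Total = 7847 + 2363 = 10210 lb/ft.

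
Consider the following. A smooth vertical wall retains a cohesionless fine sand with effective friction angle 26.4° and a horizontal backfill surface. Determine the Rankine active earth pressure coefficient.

0.384

K_a = (1 − sin φ)/(1 + sin φ) = (1 − sin 26.4°)/(1 + sin 26.4°) = 0.3844.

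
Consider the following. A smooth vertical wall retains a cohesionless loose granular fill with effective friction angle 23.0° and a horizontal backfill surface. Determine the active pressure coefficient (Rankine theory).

0.438

K_a = (1 − sin φ)/(1 + sin φ) = (1 − sin 23.0°)/(1 + sin 23.0°) = 0.4381.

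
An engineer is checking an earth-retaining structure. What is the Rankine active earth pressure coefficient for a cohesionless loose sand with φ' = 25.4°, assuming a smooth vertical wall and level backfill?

0.400

K_a = tan²(45° − φ/2) = tan²(32.30°) = 0.3996.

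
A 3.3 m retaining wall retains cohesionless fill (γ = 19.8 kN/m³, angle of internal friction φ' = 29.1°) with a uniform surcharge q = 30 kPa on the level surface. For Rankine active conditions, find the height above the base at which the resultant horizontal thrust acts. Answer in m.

K_a = 0.3456.
Triangular part P₁ = ½K_aγH² = 37.26 at H/3 = 1.100 m; rectangular part P₂ = K_a q H = 34.21 at H/2 = 1.650 m.
ȳ = (P₁·1.100 + P₂·1.650)/(P₁+P₂) = 1.363 m.

1.36 m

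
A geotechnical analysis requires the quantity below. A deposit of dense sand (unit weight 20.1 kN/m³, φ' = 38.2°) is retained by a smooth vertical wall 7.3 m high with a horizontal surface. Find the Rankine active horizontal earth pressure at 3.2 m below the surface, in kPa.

K_a = (1 − sin φ)/(1 + sin φ) = 0.2358.
σ_h = K_a γ z = 0.2358 × 20.1 × 3.2 = 15.17 kPa.

15.2 kPa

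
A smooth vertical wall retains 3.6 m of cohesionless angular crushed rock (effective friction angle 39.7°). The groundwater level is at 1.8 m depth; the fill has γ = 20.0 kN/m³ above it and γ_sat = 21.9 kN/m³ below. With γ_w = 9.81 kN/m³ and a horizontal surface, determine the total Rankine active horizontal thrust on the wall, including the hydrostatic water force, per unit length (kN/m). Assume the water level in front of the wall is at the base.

K_a = tan²(45° − φ/2) = 0.2204.
γ' = 21.9 − 9.81 = 12.09 kN/m³. Depth below WT = 1.8 m.
σ'_h at WT = K_a γ d_w = 7.935 kPa; at base = 7.935 + K_a γ' × 1.8 = 12.73 kPa.
P₁ (0–1.8 m) = ½×7.935×1.8 = 7.142. P₂ (1.8–3.6 m) = ½(7.935+12.73)×1.8 = 18.60.
P_w = ½ γ_w h₂² = 0.5×9.81×1.8² = 15.89. Total = 7.142+18.60+15.89 = 41.64 kN/m.

41.6 kN/m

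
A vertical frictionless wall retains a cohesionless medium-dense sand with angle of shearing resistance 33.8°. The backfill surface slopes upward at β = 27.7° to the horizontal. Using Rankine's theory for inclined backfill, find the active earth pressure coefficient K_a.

0.431

K_a = cos β · (cos β − √(cos²β − cos²φ)) / (cos β + √(cos²β − cos²φ)).
cos β = 0.8854, cos φ = 0.8310, √(cos²β − cos²φ) = 0.3056.
K_a = 0.8854 × (0.8854 − 0.3056)/(0.8854 + 0.3056) = 0.4310.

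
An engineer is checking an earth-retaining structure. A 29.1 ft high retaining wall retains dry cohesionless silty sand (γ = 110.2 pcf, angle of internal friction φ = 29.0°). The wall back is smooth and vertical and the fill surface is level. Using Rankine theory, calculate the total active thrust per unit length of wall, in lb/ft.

K_a = tan²(45° − φ/2) = 0.3470.
P_a = ½ K_a γ H² = 0.5 × 0.3470 × 110.2 × 29.1² = 16190 lb/ft.

16200 lb/ft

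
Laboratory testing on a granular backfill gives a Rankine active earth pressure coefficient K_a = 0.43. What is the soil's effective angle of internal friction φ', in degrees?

23.5°

K_a = tan²(45° − φ/2) ⇒ 45° − φ/2 = arctan(√0.43) = 33.25°.
φ = 2(45° − 33.25°) = 23.49°.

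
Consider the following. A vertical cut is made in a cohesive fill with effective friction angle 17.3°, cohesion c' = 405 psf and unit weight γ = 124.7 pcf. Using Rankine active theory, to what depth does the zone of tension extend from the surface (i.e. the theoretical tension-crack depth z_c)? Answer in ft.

8.83 ft

K_a = tan²(45° − 17.3°/2) = 0.5416; √K_a = 0.7359.
The active pressure is zero where K_a γ z = 2c√K_a, so z_c = 2c/(γ√K_a) = 2×405/(124.7×0.7359) = 8.827 ft.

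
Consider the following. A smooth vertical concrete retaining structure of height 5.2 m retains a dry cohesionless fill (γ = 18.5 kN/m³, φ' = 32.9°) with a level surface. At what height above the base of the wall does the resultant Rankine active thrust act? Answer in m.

K_a = 0.2960.
The pressure distribution is triangular, so the resultant acts at H/3 above the base = 5.2/3 = 1.733 m.

1.73 m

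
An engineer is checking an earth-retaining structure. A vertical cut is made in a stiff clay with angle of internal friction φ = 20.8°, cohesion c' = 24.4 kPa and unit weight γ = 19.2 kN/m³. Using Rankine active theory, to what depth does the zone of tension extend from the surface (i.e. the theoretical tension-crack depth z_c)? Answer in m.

K_a = tan²(45° − 20.8°/2) = 0.4759; √K_a = 0.6899.
The active pressure is zero where K_a γ z = 2c√K_a, so z_c = 2c/(γ√K_a) = 2×24.4/(19.2×0.6899) = 3.684 m.

3.68 m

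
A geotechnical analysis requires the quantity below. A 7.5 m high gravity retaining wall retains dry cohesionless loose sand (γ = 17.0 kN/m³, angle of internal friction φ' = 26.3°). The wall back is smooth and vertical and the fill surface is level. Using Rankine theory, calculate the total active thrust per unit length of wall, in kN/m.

185 kN/m

K_a = tan²(45° − φ/2) = 0.3859.
P_a = ½ K_a γ H² = 0.5 × 0.3859 × 17.0 × 7.5² = 184.5 kN/m.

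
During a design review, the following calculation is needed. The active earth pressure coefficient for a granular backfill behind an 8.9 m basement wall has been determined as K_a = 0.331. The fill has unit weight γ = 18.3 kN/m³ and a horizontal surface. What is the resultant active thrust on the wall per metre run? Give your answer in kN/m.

P = ½ K_a γ H² = 0.5 × 0.331 × 18.3 × 8.9² = 239.9 kN/m.

240 kN/m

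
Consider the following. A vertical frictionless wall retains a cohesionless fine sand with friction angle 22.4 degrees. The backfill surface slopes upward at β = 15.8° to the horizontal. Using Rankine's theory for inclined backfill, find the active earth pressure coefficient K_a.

0.545

K_a = cos β · (cos β − √(cos²β − cos²φ)) / (cos β + √(cos²β − cos²φ)).
cos β = 0.9622, cos φ = 0.9245, √(cos²β − cos²φ) = 0.2666.
K_a = 0.9622 × (0.9622 − 0.2666)/(0.9622 + 0.2666) = 0.5447.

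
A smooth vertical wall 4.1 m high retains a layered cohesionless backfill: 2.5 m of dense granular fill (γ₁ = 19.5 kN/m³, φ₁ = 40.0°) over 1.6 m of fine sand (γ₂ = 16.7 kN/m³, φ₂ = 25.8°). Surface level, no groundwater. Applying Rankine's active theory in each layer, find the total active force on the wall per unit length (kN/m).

K_a1 = tan²(45°−40.0°/2) = 0.2174; K_a2 = tan²(45°−25.8°/2) = 0.3935.
Layer 1: σ at base = K_a1 γ₁ h₁ = 10.60 kPa; P₁ = ½×10.60×2.5 = 13.25.
Layer 2: σ_v at top = γ₁h₁ = 48.75; σ_h top = K_a2×48.75 = 19.18; σ_h base = K_a2×(48.75+16.7×1.6) = 29.70.
P₂ = ½(19.18+29.70)×1.6 = 39.10. Total P_a = 13.25+39.10 = 52.36 kN/m.

52.4 kN/m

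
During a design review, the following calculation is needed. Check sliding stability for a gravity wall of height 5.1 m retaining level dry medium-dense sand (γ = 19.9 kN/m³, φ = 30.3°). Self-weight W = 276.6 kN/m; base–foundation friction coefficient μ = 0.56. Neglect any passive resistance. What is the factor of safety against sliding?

1.82

K_a = tan²(45° − 30.3°/2) = 0.3293.
P_a = ½K_aγH² = 0.5×0.3293×19.9×5.1² = 85.23 kN/m, acting at H/3 = 1.700 m above the base.
FS_sliding = μW / P_a = 0.56×276.6 / 85.23 = 1.817.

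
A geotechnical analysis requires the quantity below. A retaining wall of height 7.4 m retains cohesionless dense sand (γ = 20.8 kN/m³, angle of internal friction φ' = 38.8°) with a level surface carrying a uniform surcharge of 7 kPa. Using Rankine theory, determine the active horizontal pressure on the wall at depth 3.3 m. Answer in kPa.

K_a = (1 − sin φ)/(1 + sin φ) = 0.2296.
σ_v = γz + q = 20.8 × 3.3 + 7 = 75.64 kPa.
σ_h = K_a σ_v = 0.2296 × 75.64 = 17.36 kPa.

17.4 kPa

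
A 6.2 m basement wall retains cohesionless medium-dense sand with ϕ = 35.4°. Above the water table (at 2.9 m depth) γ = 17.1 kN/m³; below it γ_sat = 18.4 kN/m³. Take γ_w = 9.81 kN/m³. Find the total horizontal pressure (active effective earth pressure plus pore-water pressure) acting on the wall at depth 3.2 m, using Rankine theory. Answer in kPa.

16.8 kPa

K_a = (1 − sin φ)/(1 + sin φ) = 0.2664.
γ' = 18.4 − 9.81 = 8.590 kN/m³.
Effective vertical stress at 3.2 m: σ'_v = 17.1×2.9 + 8.590×0.300 = 52.17 kPa.
σ'_h = K_a σ'_v = 0.2664 × 52.17 = 13.90 kPa; u = γ_w × 0.300 = 2.943 kPa.
Total σ_h = 13.90 + 2.943 = 16.84 kPa.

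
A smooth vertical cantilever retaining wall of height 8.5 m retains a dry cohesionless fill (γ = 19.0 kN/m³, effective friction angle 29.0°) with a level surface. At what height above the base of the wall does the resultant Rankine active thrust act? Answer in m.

2.83 m

K_a = 0.3470.
The pressure distribution is triangular, so the resultant acts at H/3 above the base = 8.5/3 = 2.833 m.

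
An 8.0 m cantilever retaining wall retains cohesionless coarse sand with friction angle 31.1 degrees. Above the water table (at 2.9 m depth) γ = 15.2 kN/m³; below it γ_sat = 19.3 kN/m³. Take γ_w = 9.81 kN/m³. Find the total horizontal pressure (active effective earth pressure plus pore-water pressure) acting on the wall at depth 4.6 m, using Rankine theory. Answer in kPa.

K_a = (1 − sin φ)/(1 + sin φ) = 0.3188.
γ' = 19.3 − 9.81 = 9.490 kN/m³.
Effective vertical stress at 4.6 m: σ'_v = 15.2×2.9 + 9.490×1.70 = 60.21 kPa.
σ'_h = K_a σ'_v = 0.3188 × 60.21 = 19.20 kPa; u = γ_w × 1.70 = 16.68 kPa.
Total σ_h = 19.20 + 16.68 = 35.87 kPa.

35.9 kPa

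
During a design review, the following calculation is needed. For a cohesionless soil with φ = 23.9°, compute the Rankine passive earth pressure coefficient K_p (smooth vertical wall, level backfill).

K_p = (1 + sin φ)/(1 − sin φ) = tan²(45° + 23.9°/2) = 2.362.

2.36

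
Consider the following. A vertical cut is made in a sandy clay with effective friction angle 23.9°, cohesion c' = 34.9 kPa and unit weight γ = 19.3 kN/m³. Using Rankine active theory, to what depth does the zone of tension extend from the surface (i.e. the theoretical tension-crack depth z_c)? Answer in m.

K_a = tan²(45° − 23.9°/2) = 0.4233; √K_a = 0.6506.
The active pressure is zero where K_a γ z = 2c√K_a, so z_c = 2c/(γ√K_a) = 2×34.9/(19.3×0.6506) = 5.558 m.

5.56 m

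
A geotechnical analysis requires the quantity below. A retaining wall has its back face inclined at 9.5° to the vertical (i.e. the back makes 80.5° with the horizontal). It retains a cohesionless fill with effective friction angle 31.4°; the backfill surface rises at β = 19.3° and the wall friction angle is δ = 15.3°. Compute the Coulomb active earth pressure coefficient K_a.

K_a = sin²(α+φ) / [sin²α · sin(α−δ) · (1 + √{sin(φ+δ)sin(φ−β) / (sin(α−δ)sin(α+β))})²].
With α = 80.5°, φ = 31.4°, δ = 15.3°, β = 19.3°: K_a = 0.4883.

0.488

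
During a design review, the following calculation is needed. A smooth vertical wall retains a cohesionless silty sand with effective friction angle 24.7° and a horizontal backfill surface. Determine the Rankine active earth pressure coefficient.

0.411

K_a = (1 − sin φ)/(1 + sin φ) = (1 − sin 24.7°)/(1 + sin 24.7°) = 0.4106.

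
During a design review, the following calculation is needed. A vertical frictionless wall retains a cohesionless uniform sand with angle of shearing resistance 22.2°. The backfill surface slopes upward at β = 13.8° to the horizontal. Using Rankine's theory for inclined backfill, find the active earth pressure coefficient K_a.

K_a = cos β · (cos β − √(cos²β − cos²φ)) / (cos β + √(cos²β − cos²φ)).
cos β = 0.9711, cos φ = 0.9259, √(cos²β − cos²φ) = 0.2930.
K_a = 0.9711 × (0.9711 − 0.2930)/(0.9711 + 0.2930) = 0.5209.

0.521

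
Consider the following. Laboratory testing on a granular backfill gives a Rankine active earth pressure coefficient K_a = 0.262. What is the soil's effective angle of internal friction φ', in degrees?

35.8°

K_a = tan²(45° − φ/2) ⇒ 45° − φ/2 = arctan(√0.262) = 27.11°.
φ = 2(45° − 27.11°) = 35.79°.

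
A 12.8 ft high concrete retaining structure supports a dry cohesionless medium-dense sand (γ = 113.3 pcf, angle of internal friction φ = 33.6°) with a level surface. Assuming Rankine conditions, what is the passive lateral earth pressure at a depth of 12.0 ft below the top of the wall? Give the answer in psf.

K_p = (1 + sin φ)/(1 − sin φ) = 3.478.
σ_h = K_p γ z = 3.478 × 113.3 × 12.0 = 4729 psf.

4730 psf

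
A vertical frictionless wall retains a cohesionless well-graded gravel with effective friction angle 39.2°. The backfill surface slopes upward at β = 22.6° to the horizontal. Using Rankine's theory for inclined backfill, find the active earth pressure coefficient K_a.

0.273

K_a = cos β · (cos β − √(cos²β − cos²φ)) / (cos β + √(cos²β − cos²φ)).
cos β = 0.9232, cos φ = 0.7749, √(cos²β − cos²φ) = 0.5018.
K_a = 0.9232 × (0.9232 − 0.5018)/(0.9232 + 0.5018) = 0.2730.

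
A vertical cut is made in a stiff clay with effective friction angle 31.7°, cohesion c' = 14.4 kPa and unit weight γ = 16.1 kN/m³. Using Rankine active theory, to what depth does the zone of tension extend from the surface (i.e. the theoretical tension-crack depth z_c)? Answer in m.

3.21 m

K_a = tan²(45° − 31.7°/2) = 0.3111; √K_a = 0.5577.
The active pressure is zero where K_a γ z = 2c√K_a, so z_c = 2c/(γ√K_a) = 2×14.4/(16.1×0.5577) = 3.207 m.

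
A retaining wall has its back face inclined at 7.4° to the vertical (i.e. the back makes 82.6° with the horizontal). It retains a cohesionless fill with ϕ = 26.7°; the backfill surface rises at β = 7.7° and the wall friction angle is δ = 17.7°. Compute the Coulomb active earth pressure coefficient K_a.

0.444

K_a = sin²(α+φ) / [sin²α · sin(α−δ) · (1 + √{sin(φ+δ)sin(φ−β) / (sin(α−δ)sin(α+β))})²].
With α = 82.6°, φ = 26.7°, δ = 17.7°, β = 7.7°: K_a = 0.4436.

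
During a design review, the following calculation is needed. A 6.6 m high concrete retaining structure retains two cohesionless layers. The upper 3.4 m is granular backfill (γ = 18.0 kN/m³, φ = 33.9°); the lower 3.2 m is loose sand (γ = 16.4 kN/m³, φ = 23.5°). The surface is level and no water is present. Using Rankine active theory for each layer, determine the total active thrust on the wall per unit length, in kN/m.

150 kN/m

K_a1 = tan²(45°−33.9°/2) = 0.2839; K_a2 = tan²(45°−23.5°/2) = 0.4298.
Layer 1: σ at base = K_a1 γ₁ h₁ = 17.38 kPa; P₁ = ½×17.38×3.4 = 29.54.
Layer 2: σ_v at top = γ₁h₁ = 61.20; σ_h top = K_a2×61.20 = 26.31; σ_h base = K_a2×(61.20+16.4×3.2) = 48.87.
P₂ = ½(26.31+48.87)×3.2 = 120.3. Total P_a = 29.54+120.3 = 149.8 kN/m.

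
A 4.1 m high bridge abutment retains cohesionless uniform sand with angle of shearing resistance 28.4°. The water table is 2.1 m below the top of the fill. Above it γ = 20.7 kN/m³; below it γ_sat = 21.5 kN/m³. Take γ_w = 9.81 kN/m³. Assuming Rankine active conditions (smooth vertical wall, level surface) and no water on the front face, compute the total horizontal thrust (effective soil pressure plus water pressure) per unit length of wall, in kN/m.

75.0 kN/m

K_a = tan²(45° − φ/2) = 0.3554.
γ' = 21.5 − 9.81 = 11.69 kN/m³. Depth below WT = 2.0 m.
σ'_h at WT = K_a γ d_w = 15.45 kPa; at base = 15.45 + K_a γ' × 2.0 = 23.76 kPa.
P₁ (0–2.1 m) = ½×15.45×2.1 = 16.22. P₂ (2.1–4.1 m) = ½(15.45+23.76)×2.0 = 39.20.
P_w = ½ γ_w h₂² = 0.5×9.81×2.0² = 19.62. Total = 16.22+39.20+19.62 = 75.04 kN/m.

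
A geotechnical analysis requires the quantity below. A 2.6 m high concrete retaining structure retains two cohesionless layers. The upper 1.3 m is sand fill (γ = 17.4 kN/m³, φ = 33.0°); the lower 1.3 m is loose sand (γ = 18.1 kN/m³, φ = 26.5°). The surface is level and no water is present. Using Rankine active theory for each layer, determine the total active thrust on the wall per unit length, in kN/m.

K_a1 = tan²(45°−33.0°/2) = 0.2948; K_a2 = tan²(45°−26.5°/2) = 0.3829.
Layer 1: σ at base = K_a1 γ₁ h₁ = 6.668 kPa; P₁ = ½×6.668×1.3 = 4.334.
Layer 2: σ_v at top = γ₁h₁ = 22.62; σ_h top = K_a2×22.62 = 8.662; σ_h base = K_a2×(22.62+18.1×1.3) = 17.67.
P₂ = ½(8.662+17.67)×1.3 = 17.12. Total P_a = 4.334+17.12 = 21.45 kN/m.

21.5 kN/m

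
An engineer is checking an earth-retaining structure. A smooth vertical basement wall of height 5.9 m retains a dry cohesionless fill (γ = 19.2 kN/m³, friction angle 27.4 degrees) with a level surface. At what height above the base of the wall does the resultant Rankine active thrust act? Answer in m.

K_a = 0.3697.
The pressure distribution is triangular, so the resultant acts at H/3 above the base = 5.9/3 = 1.967 m.

1.97 m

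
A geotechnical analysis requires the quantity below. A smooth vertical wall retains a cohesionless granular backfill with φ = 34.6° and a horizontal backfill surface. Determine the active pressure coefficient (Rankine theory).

0.276

K_a = tan²(45° − φ/2) = tan²(27.70°) = 0.2756.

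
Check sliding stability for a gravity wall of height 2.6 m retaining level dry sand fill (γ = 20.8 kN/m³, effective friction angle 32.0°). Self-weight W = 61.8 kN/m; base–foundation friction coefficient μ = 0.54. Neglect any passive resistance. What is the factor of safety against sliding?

K_a = tan²(45° − 32.0°/2) = 0.3073.
P_a = ½K_aγH² = 0.5×0.3073×20.8×2.6² = 21.60 kN/m, acting at H/3 = 0.8667 m above the base.
FS_sliding = μW / P_a = 0.54×61.8 / 21.60 = 1.545.

1.54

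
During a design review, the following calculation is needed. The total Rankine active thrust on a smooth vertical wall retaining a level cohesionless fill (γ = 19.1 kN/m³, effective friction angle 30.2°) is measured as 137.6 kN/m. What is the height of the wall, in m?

K_a = 0.3307. P_a = ½ K_a γ H² ⇒ H = √(2P_a/(K_a γ)).
H = √(2×137.6/(0.3307×19.1)) = 6.601 m.

6.60 m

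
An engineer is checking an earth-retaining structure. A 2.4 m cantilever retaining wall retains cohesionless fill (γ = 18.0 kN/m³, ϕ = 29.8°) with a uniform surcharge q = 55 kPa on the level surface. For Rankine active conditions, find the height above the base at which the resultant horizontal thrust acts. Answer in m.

K_a = 0.3360.
Triangular part P₁ = ½K_aγH² = 17.42 at H/3 = 0.8000 m; rectangular part P₂ = K_a q H = 44.36 at H/2 = 1.200 m.
ȳ = (P₁·0.8000 + P₂·1.200)/(P₁+P₂) = 1.087 m.

1.09 m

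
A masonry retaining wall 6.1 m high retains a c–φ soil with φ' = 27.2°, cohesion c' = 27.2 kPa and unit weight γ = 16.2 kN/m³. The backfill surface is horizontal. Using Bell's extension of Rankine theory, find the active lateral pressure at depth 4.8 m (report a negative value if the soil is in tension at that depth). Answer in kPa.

K_a = (1 − sin φ)/(1 + sin φ) = 0.3726.
σ_a = K_a γ z − 2c√K_a = 0.3726×16.2×4.8 − 2×27.2×0.6104 = -4.233 kPa.

-4.23 kPa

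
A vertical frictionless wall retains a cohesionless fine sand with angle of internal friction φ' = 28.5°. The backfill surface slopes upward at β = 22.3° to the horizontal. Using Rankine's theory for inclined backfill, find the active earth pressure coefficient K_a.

0.484

K_a = cos β · (cos β − √(cos²β − cos²φ)) / (cos β + √(cos²β − cos²φ)).
cos β = 0.9252, cos φ = 0.8788, √(cos²β − cos²φ) = 0.2893.
K_a = 0.9252 × (0.9252 − 0.2893)/(0.9252 + 0.2893) = 0.4844.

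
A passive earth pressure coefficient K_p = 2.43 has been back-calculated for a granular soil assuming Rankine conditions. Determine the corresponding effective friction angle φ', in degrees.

24.6°

K_p = (1+sin φ)/(1−sin φ) ⇒ sin φ = (K_p − 1)/(K_p + 1) = 0.4169.
φ = arcsin(0.4169) = 24.64°.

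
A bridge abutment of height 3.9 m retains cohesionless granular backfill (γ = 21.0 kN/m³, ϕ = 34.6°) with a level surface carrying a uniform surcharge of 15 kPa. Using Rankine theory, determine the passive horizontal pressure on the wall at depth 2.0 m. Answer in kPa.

K_p = (1 + sin φ)/(1 − sin φ) = 3.628.
σ_v = γz + q = 21.0 × 2.0 + 15 = 57.00 kPa.
σ_h = K_p σ_v = 3.628 × 57.00 = 206.8 kPa.

207 kPa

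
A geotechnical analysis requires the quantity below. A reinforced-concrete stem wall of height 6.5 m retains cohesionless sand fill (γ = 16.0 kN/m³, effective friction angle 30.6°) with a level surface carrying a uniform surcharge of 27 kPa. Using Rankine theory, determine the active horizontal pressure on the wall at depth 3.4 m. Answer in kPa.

K_a = (1 − sin φ)/(1 + sin φ) = 0.3253.
σ_v = γz + q = 16.0 × 3.4 + 27 = 81.40 kPa.
σ_h = K_a σ_v = 0.3253 × 81.40 = 26.48 kPa.

26.5 kPa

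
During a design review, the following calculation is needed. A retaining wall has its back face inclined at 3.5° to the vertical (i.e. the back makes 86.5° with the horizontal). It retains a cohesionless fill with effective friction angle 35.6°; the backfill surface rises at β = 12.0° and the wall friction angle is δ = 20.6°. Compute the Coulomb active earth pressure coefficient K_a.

0.306

K_a = sin²(α+φ) / [sin²α · sin(α−δ) · (1 + √{sin(φ+δ)sin(φ−β) / (sin(α−δ)sin(α+β))})²].
With α = 86.5°, φ = 35.6°, δ = 20.6°, β = 12.0°: K_a = 0.3055.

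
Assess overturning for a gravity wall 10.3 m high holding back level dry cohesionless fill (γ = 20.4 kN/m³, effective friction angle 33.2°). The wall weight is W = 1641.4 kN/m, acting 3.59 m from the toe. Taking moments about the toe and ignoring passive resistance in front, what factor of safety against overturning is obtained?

K_a = tan²(45° − 33.2°/2) = 0.2924.
P_a = ½K_aγH² = 0.5×0.2924×20.4×10.3² = 316.4 kN/m, acting at H/3 = 3.433 m above the base.
Overturning moment M_o = P_a × H/3 = 316.4 × 3.433 = 1086.
Resisting moment M_r = W × 3.59 = 1641.4 × 3.59 = 5893.
FS_overturning = M_r/M_o = 5893/1086 = 5.425.

5.43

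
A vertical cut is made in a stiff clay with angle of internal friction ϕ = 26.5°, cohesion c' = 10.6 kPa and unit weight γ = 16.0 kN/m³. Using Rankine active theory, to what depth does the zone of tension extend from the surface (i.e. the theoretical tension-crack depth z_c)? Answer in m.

K_a = tan²(45° − 26.5°/2) = 0.3829; √K_a = 0.6188.
The active pressure is zero where K_a γ z = 2c√K_a, so z_c = 2c/(γ√K_a) = 2×10.6/(16.0×0.6188) = 2.141 m.

2.14 m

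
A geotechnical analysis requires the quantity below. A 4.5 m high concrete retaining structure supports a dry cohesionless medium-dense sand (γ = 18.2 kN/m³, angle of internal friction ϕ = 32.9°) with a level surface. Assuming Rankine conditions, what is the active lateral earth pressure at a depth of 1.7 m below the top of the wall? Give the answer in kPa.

K_a = (1 − sin φ)/(1 + sin φ) = 0.2960.
σ_h = K_a γ z = 0.2960 × 18.2 × 1.7 = 9.159 kPa.

9.16 kPa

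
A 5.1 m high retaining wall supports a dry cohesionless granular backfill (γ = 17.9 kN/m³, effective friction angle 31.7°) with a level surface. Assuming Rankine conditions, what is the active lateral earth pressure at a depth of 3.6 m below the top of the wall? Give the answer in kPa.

20.0 kPa

K_a = (1 − sin φ)/(1 + sin φ) = 0.3111.
σ_h = K_a γ z = 0.3111 × 17.9 × 3.6 = 20.05 kPa.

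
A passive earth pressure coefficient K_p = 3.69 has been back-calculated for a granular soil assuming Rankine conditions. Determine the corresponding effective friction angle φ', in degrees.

35.0°

K_p = (1+sin φ)/(1−sin φ) ⇒ sin φ = (K_p − 1)/(K_p + 1) = 0.5736.
φ = arcsin(0.5736) = 35.00°.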